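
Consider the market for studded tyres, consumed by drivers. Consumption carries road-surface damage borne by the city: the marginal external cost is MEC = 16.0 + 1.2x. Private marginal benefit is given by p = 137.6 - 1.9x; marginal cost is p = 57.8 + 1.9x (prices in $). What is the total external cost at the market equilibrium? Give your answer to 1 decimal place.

$600.6

Market equilibrium (private): 57.8 + 1.9x = 137.6 - 1.9x → x_m = 21.0000.
Total external cost = ∫₀^{x_m} (16.0 + 1.2x) dx = 16.0×21.0000 + ½×1.2×21.0000² = 600.6000.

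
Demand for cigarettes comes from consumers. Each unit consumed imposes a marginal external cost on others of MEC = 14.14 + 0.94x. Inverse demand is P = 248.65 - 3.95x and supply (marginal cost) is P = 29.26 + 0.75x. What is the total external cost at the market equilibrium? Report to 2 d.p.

Market equilibrium (private): 29.26 + 0.75x = 248.65 - 3.95x → x_m = 46.6787.
Total external cost = ∫₀^{x_m} (14.14 + 0.94x) dx = 14.14×46.6787 + ½×0.94×46.6787² = 1684.1203.

1684.12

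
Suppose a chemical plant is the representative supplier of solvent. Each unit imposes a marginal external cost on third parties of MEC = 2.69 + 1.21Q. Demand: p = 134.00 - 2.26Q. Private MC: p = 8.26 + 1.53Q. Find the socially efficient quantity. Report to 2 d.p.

Social marginal cost = private MC + MEC = 10.95 + 2.74Q.
Set SMC = demand: 10.95 + 2.74Q = 134.00 - 2.26Q → Q* = 24.6100.

Q* = 24.61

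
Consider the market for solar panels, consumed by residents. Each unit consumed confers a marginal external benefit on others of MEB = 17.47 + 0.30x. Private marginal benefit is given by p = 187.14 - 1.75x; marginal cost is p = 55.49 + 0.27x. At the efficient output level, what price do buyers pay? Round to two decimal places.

P = 35.42

Social marginal benefit = demand + MEB = 204.61 - 1.45x.
Set SMB = MC: 204.61 - 1.45x = 55.49 + 0.27x → x* = 86.6977.
Consumer price on the demand curve at x*: 187.14 − 1.75×86.6977 = 35.4190.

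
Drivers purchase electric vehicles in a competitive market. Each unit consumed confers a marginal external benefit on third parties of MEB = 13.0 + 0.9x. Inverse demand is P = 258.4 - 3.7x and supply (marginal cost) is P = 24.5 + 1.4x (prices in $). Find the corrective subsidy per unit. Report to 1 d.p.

subsidy = $65.9 per unit

Social marginal benefit = demand + MEB = 271.4 - 2.8x.
Set SMB = MC: 271.4 - 2.8x = 24.5 + 1.4x → x* = 58.7857.
The Pigouvian subsidy equals MEB at x*: 13.0 + 0.9×58.7857 = 65.9071.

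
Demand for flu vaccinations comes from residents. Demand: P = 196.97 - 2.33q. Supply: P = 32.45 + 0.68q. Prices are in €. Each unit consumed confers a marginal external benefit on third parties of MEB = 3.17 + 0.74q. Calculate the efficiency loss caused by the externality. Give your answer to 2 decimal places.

Market equilibrium (private): 32.45 + 0.68q = 196.97 - 2.33q → q_m = 54.6578.
Social marginal benefit = demand + MEB = 200.14 - 1.59q.
Set SMB = MC: 200.14 - 1.59q = 32.45 + 0.68q → q* = 73.8722.
The loss is the area between SMB and MC from q* to q_m; with linear curves that's a triangle of height MEB(q_m).
DWL = ½ × 19.2144 × 43.6168 = 419.0353.

DWL = €419.04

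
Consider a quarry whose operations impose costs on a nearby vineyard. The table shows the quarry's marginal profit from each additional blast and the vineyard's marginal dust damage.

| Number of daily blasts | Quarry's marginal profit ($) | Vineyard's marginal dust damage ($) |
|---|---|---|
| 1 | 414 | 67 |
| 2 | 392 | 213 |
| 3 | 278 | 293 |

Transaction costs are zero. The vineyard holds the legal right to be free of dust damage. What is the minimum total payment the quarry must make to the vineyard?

Efficient level: marginal profit ≥ marginal dust damage through level 2, so k* = 2.
With the vineyard holding the right, the quarry must at least compensate total damage at k*: 67 + 213 = 280.

$280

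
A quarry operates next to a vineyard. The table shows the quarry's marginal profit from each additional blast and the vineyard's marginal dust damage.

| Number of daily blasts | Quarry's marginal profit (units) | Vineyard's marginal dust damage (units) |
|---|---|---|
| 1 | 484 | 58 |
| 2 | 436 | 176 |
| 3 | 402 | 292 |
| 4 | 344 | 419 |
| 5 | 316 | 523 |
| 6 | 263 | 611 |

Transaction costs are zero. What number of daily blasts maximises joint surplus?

Bargaining reaches the level where marginal profit last exceeds marginal dust damage.
That holds through level 3 (402 ≥ 292) but not at 4 (344 < 419).

3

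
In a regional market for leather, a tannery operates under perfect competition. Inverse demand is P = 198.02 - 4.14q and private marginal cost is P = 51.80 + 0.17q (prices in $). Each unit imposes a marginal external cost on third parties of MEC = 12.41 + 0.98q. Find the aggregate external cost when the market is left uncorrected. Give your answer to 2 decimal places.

Market equilibrium (private): 51.80 + 0.17q = 198.02 - 4.14q → q_m = 33.9258.
Total external cost = ∫₀^{q_m} (12.41 + 0.98q) dq = 12.41×33.9258 + ½×0.98×33.9258² = 984.9895.

$984.99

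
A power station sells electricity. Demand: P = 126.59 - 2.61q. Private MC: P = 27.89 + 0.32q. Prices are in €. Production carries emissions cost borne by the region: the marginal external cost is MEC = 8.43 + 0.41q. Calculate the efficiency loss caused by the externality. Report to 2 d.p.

DWL = €74.05

Market equilibrium (private): 27.89 + 0.32q = 126.59 - 2.61q → q_m = 33.6860.
Social marginal cost = private MC + MEC = 36.32 + 0.73q.
Set SMC = demand: 36.32 + 0.73q = 126.59 - 2.61q → q* = 27.0269.
The welfare-loss triangle has base |q_m − q*| and height MEC(q_m) (the vertical gap between SMC and demand is zero at q* and MEC at q_m).
DWL = ½ × 6.6591 × 22.2413 = 74.0535.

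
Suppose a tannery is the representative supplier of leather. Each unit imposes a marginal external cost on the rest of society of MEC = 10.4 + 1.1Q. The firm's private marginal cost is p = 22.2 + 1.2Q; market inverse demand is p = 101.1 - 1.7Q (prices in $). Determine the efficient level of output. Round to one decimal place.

Social marginal cost = private MC + MEC = 32.6 + 2.3Q.
Set SMC = demand: 32.6 + 2.3Q = 101.1 - 1.7Q → Q* = 17.1250.

Q* = 17.1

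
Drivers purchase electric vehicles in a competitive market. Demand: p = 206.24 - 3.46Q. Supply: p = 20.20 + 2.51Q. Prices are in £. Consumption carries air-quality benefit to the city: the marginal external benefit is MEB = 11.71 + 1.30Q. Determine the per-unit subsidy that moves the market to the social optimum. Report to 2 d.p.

Social marginal benefit = demand + MEB = 217.95 - 2.16Q.
Set SMB = MC: 217.95 - 2.16Q = 20.20 + 2.51Q → Q* = 42.3448.
The Pigouvian subsidy equals MEB at Q*: 11.71 + 1.30×42.3448 = 66.7582.

subsidy = £66.76 per unit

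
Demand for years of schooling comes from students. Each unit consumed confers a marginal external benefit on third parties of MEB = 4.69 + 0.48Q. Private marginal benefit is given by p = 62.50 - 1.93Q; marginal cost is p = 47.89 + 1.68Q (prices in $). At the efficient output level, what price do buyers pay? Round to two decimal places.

Social marginal benefit = demand + MEB = 67.19 - 1.45Q.
Set SMB = MC: 67.19 - 1.45Q = 47.89 + 1.68Q → Q* = 6.1661.
Consumer price on the demand curve at Q*: 62.50 − 1.93×6.1661 = 50.5994.

P = $50.60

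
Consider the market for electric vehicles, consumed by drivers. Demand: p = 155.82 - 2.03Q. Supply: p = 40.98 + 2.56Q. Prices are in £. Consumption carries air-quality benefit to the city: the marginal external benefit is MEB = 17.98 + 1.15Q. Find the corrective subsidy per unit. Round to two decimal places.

subsidy = £62.38 per unit

Social marginal benefit = demand + MEB = 173.80 - 0.88Q.
Set SMB = MC: 173.80 - 0.88Q = 40.98 + 2.56Q → Q* = 38.6105.
The Pigouvian subsidy equals MEB at Q*: 17.98 + 1.15×38.6105 = 62.3821.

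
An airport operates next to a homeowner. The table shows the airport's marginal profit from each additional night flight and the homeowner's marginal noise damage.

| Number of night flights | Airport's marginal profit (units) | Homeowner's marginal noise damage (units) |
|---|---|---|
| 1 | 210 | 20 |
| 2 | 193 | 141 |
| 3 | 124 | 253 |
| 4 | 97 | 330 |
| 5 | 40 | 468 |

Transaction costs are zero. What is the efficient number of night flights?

2

Bargaining reaches the level where marginal profit last exceeds marginal noise damage.
That holds through level 2 (193 ≥ 141) but not at 3 (124 < 253).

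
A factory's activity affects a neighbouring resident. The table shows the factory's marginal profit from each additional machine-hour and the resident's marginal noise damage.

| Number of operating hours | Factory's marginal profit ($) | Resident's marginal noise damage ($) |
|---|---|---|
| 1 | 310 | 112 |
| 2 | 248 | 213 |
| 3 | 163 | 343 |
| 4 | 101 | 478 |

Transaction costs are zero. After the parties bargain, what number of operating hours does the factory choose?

2

Bargaining reaches the level where marginal profit last exceeds marginal noise damage.
That holds through level 2 (248 ≥ 213) but not at 3 (163 < 343).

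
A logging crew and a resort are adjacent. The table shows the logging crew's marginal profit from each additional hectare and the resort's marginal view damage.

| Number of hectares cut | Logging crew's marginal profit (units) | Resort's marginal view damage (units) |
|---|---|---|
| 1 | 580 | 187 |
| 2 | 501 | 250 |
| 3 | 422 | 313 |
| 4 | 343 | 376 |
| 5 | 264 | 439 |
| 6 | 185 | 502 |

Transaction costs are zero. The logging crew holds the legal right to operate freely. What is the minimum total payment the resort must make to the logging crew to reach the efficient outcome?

792

Left alone the logging crew would choose level 6 (marginal profit stays positive).
Efficient level: k* = 3 (marginal profit ≥ marginal view damage through 3).
The resort must at least cover the logging crew's forgone profit from cutting 6→3: 343 + 264 + 185 = 792.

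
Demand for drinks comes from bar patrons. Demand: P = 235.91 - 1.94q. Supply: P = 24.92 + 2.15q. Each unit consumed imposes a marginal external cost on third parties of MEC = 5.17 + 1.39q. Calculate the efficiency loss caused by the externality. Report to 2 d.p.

DWL = 539.22

Market equilibrium (private): 24.92 + 2.15q = 235.91 - 1.94q → q_m = 51.5868.
Social marginal benefit = demand − MEC = 230.74 - 3.33q.
Set SMB = MC: 230.74 - 3.33q = 24.92 + 2.15q → q* = 37.5584.
The loss is the area between SMB and MC from q* to q_m; with linear curves that's a triangle of height MEC(q_m).
DWL = ½ × 14.0284 × 76.8756 = 539.2208.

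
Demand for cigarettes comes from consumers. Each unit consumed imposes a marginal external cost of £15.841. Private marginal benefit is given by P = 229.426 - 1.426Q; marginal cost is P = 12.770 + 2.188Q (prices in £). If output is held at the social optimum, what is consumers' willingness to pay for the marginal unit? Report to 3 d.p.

Social marginal benefit = demand − MEC = 213.585 - 1.426Q.
Set SMB = MC: 213.585 - 1.426Q = 12.770 + 2.188Q → Q* = 55.5659.
Consumer price on the demand curve at Q*: 229.426 − 1.426×55.5659 = 150.1890.

P = £150.189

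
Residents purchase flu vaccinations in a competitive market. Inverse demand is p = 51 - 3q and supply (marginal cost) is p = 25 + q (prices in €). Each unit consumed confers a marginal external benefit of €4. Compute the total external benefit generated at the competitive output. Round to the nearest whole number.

Market equilibrium (private): 25 + q = 51 - 3q → q_m = 6.5000.
Total external benefit = MEB × q_m = 4 × 6.5000 = 26.0000.

€26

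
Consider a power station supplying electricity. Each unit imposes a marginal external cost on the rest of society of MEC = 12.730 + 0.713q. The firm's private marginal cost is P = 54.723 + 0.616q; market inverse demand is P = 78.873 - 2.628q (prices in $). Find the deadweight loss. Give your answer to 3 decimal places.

DWL = $41.113

Market equilibrium (private): 54.723 + 0.616q = 78.873 - 2.628q → q_m = 7.4445.
Social marginal cost = private MC + MEC = 67.453 + 1.329q.
Set SMC = demand: 67.453 + 1.329q = 78.873 - 2.628q → q* = 2.8860.
Height of the DWL triangle at q_m is SMC(q_m) − demand(q_m) = MEC(q_m) = 18.0379.
DWL = ½ × 4.5585 × 18.0379 = 41.1129.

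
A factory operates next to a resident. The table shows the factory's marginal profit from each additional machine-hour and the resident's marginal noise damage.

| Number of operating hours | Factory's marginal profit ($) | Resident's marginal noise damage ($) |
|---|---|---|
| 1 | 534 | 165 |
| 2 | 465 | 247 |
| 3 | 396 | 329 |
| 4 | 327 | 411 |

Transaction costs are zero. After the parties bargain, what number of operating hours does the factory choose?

Bargaining reaches the level where marginal profit last exceeds marginal noise damage.
That holds through level 3 (396 ≥ 329) but not at 4 (327 < 411).

3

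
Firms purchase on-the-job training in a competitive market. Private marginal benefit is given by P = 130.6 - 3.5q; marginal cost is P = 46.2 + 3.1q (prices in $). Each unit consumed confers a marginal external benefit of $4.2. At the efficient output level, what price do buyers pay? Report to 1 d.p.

P = $83.6

Social marginal benefit = demand + MEB = 134.8 - 3.5q.
Set SMB = MC: 134.8 - 3.5q = 46.2 + 3.1q → q* = 13.4242.
Consumer price on the demand curve at q*: 130.6 − 3.5×13.4242 = 83.6153.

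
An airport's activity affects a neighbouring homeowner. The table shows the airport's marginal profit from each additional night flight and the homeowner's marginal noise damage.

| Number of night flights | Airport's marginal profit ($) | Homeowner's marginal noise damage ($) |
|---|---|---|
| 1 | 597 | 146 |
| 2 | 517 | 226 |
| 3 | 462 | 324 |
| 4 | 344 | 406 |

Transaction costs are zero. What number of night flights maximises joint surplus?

Bargaining reaches the level where marginal profit last exceeds marginal noise damage.
That holds through level 3 (462 ≥ 324) but not at 4 (344 < 406).

3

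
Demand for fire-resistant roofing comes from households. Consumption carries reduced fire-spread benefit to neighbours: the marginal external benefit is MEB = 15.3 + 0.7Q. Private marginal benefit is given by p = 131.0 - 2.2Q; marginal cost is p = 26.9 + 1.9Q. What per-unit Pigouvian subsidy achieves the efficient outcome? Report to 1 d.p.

Social marginal benefit = demand + MEB = 146.3 - 1.5Q.
Set SMB = MC: 146.3 - 1.5Q = 26.9 + 1.9Q → Q* = 35.1176.
The Pigouvian subsidy equals MEB at Q*: 15.3 + 0.7×35.1176 = 39.8823.

subsidy = 39.9 per unit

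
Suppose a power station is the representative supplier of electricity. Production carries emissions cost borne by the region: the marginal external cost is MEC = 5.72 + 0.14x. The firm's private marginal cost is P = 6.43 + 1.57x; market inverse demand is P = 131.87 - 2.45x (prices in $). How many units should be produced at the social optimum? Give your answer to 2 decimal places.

Social marginal cost = private MC + MEC = 12.15 + 1.71x.
Set SMC = demand: 12.15 + 1.71x = 131.87 - 2.45x → x* = 28.7788.

x* = 28.78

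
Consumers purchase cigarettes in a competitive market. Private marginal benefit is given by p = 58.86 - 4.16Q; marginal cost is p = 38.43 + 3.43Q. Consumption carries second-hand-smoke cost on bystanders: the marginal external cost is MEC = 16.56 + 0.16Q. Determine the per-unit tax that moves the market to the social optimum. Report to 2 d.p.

tax = 16.64 per unit

Social marginal benefit = demand − MEC = 42.30 - 4.32Q.
Set SMB = MC: 42.30 - 4.32Q = 38.43 + 3.43Q → Q* = 0.4994.
The Pigouvian tax equals MEC at Q*: 16.56 + 0.16×0.4994 = 16.6399.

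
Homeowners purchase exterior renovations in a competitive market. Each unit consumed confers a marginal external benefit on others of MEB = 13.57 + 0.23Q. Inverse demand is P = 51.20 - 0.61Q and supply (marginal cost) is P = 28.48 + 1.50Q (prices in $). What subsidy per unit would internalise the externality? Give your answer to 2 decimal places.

Social marginal benefit = demand + MEB = 64.77 - 0.38Q.
Set SMB = MC: 64.77 - 0.38Q = 28.48 + 1.50Q → Q* = 19.3032.
The Pigouvian subsidy equals MEB at Q*: 13.57 + 0.23×19.3032 = 18.0097.

subsidy = $18.01 per unit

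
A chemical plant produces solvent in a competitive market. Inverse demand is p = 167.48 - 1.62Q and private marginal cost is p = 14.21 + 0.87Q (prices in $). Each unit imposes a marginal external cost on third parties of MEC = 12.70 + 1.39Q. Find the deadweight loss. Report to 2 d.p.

DWL = $1244.21

Market equilibrium (private): 14.21 + 0.87Q = 167.48 - 1.62Q → Q_m = 61.5542.
Social marginal cost = private MC + MEC = 26.91 + 2.26Q.
Set SMC = demand: 26.91 + 2.26Q = 167.48 - 1.62Q → Q* = 36.2294.
The loss is the area between SMC and demand from Q* to Q_m; with linear curves that's a triangle of height MEC(Q_m).
DWL = ½ × 25.3248 × 98.2604 = 1244.2125.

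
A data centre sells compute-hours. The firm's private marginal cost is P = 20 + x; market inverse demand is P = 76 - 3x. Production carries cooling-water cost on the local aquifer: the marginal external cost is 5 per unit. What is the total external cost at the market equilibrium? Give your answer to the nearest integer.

Market equilibrium (private): 20 + x = 76 - 3x → x_m = 14.0000.
Total external cost = MEC × x_m = 5 × 14.0000 = 70.0000.

70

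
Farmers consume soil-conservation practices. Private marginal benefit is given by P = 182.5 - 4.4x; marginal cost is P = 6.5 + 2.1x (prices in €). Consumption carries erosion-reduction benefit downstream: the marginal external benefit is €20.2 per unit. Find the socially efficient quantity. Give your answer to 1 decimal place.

x* = 30.2

Social marginal benefit = demand + MEB = 202.7 - 4.4x.
Set SMB = MC: 202.7 - 4.4x = 6.5 + 2.1x → x* = 30.1846.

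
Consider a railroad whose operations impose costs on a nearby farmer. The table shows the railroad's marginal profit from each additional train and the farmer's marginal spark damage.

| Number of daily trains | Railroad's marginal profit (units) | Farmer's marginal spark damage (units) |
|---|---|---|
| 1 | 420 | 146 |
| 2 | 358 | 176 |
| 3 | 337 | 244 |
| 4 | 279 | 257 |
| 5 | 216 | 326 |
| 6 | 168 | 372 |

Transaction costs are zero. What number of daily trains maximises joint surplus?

Bargaining reaches the level where marginal profit last exceeds marginal spark damage.
That holds through level 4 (279 ≥ 257) but not at 5 (216 < 326).

4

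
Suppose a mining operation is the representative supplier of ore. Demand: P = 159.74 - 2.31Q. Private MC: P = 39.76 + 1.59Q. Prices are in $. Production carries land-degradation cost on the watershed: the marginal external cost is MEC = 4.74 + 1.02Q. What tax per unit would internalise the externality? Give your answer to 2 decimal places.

Social marginal cost = private MC + MEC = 44.50 + 2.61Q.
Set SMC = demand: 44.50 + 2.61Q = 159.74 - 2.31Q → Q* = 23.4228.
The Pigouvian tax equals MEC at Q*: 4.74 + 1.02×23.4228 = 28.6313.

tax = $28.63 per unit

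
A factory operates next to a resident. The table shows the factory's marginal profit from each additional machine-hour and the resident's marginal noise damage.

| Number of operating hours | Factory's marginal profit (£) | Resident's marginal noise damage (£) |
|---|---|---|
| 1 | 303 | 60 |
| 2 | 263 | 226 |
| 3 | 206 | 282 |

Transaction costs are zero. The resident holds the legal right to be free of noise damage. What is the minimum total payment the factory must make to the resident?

Efficient level: marginal profit ≥ marginal noise damage through level 2, so k* = 2.
With the resident holding the right, the factory must at least compensate total damage at k*: 60 + 226 = 286.

£286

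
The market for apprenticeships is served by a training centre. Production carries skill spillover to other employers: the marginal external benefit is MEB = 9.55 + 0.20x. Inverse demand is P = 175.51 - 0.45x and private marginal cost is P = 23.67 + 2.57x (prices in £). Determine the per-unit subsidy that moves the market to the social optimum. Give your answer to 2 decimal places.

Social marginal cost = private MC − MEB = 14.12 + 2.37x.
Set SMC = demand: 14.12 + 2.37x = 175.51 - 0.45x → x* = 57.2305.
The Pigouvian subsidy equals MEB at x*: 9.55 + 0.20×57.2305 = 20.9961.

subsidy = £21.00 per unit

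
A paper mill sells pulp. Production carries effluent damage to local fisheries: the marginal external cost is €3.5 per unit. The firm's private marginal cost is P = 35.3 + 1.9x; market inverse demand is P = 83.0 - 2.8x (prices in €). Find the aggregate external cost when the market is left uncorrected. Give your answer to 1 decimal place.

Market equilibrium (private): 35.3 + 1.9x = 83.0 - 2.8x → x_m = 10.1489.
Total external cost = MEC × x_m = 3.5 × 10.1489 = 35.5212.

€35.5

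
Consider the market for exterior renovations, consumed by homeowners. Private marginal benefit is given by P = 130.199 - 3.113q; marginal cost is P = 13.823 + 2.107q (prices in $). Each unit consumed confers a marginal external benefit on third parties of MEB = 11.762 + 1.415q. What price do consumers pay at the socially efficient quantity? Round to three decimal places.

P = $25.365

Social marginal benefit = demand + MEB = 141.961 - 1.698q.
Set SMB = MC: 141.961 - 1.698q = 13.823 + 2.107q → q* = 33.6762.
Consumer price on the demand curve at q*: 130.199 − 3.113×33.6762 = 25.3650.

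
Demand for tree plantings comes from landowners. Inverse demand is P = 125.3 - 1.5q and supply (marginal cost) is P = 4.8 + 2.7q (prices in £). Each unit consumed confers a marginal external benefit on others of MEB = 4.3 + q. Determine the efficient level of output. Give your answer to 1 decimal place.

Social marginal benefit = demand + MEB = 129.6 - 0.5q.
Set SMB = MC: 129.6 - 0.5q = 4.8 + 2.7q → q* = 39.0000.

q* = 39.0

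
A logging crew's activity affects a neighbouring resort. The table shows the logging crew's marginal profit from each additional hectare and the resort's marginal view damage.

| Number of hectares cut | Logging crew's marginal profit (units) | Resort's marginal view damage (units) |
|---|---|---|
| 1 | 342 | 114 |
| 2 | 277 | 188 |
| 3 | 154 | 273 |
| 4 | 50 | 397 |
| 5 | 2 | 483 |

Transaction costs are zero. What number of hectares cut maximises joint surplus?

2

Bargaining reaches the level where marginal profit last exceeds marginal view damage.
That holds through level 2 (277 ≥ 188) but not at 3 (154 < 273).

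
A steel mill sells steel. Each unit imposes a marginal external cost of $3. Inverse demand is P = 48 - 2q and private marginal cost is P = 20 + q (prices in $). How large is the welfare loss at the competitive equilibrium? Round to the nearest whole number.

Market equilibrium (private): 20 + q = 48 - 2q → q_m = 9.3333.
Social marginal cost = private MC + MEC = 23 + q.
Set SMC = demand: 23 + q = 48 - 2q → q* = 8.3333.
The welfare-loss triangle has base |q_m − q*| and height MEC(q_m) (the vertical gap between SMC and demand is zero at q* and MEC at q_m).
DWL = ½ × 1.0000 × 3.0000 = 1.5000.

DWL = $2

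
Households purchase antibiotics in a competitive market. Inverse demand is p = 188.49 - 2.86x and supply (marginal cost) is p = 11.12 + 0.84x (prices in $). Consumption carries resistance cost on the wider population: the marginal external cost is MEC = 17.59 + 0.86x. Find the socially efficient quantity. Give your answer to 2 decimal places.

Social marginal benefit = demand − MEC = 170.90 - 3.72x.
Set SMB = MC: 170.90 - 3.72x = 11.12 + 0.84x → x* = 35.0395.

x* = 35.04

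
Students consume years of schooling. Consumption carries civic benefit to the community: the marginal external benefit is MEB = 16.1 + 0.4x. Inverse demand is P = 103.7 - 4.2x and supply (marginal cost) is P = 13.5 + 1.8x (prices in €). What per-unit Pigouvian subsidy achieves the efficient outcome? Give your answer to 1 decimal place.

Social marginal benefit = demand + MEB = 119.8 - 3.8x.
Set SMB = MC: 119.8 - 3.8x = 13.5 + 1.8x → x* = 18.9821.
The Pigouvian subsidy equals MEB at x*: 16.1 + 0.4×18.9821 = 23.6928.

subsidy = €23.7 per unit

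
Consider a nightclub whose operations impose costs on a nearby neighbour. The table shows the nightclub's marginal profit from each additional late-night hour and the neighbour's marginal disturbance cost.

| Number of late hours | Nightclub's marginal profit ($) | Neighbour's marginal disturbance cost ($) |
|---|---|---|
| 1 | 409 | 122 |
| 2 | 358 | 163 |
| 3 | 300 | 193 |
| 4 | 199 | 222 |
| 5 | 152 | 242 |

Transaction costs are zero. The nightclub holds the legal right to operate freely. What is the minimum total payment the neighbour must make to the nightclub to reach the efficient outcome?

Left alone the nightclub would choose level 5 (marginal profit stays positive).
Efficient level: k* = 3 (marginal profit ≥ marginal disturbance cost through 3).
The neighbour must at least cover the nightclub's forgone profit from cutting 5→3: 199 + 152 = 351.

$351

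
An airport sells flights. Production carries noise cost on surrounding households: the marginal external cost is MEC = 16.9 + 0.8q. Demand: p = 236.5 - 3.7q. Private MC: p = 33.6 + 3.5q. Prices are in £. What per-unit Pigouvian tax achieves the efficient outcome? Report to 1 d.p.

tax = £35.5 per unit

Social marginal cost = private MC + MEC = 50.5 + 4.3q.
Set SMC = demand: 50.5 + 4.3q = 236.5 - 3.7q → q* = 23.2500.
The Pigouvian tax equals MEC at q*: 16.9 + 0.8×23.2500 = 35.5000.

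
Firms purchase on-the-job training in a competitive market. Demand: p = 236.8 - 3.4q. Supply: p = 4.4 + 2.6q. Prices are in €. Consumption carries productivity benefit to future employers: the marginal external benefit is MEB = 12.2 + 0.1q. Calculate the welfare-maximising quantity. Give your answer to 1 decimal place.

q* = 41.5

Social marginal benefit = demand + MEB = 249.0 - 3.3q.
Set SMB = MC: 249.0 - 3.3q = 4.4 + 2.6q → q* = 41.4576.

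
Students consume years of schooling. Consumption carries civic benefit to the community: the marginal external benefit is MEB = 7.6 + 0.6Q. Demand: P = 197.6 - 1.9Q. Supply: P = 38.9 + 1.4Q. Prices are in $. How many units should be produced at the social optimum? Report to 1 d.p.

Social marginal benefit = demand + MEB = 205.2 - 1.3Q.
Set SMB = MC: 205.2 - 1.3Q = 38.9 + 1.4Q → Q* = 61.5926.

Q* = 61.6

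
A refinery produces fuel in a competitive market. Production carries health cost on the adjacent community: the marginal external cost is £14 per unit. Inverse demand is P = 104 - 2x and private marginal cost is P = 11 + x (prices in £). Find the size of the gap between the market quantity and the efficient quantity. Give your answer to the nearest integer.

Market equilibrium (private): 11 + x = 104 - 2x → x_m = 31.0000.
Social marginal cost = private MC + MEC = 25 + x.
Set SMC = demand: 25 + x = 104 - 2x → x* = 26.3333.
Gap = |31.0000 − 26.3333| = 4.6667.

5 units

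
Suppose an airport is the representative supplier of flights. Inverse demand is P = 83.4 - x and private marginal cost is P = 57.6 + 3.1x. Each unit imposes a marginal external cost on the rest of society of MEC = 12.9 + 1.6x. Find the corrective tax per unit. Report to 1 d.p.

Social marginal cost = private MC + MEC = 70.5 + 4.7x.
Set SMC = demand: 70.5 + 4.7x = 83.4 - x → x* = 2.2632.
The Pigouvian tax equals MEC at x*: 12.9 + 1.6×2.2632 = 16.5211.

tax = 16.5 per unit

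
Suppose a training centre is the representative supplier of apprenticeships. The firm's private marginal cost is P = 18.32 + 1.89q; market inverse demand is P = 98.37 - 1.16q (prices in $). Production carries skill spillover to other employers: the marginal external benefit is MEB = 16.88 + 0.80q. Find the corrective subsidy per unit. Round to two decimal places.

subsidy = $51.34 per unit

Social marginal cost = private MC − MEB = 1.44 + 1.09q.
Set SMC = demand: 1.44 + 1.09q = 98.37 - 1.16q → q* = 43.0800.
The Pigouvian subsidy equals MEB at q*: 16.88 + 0.80×43.0800 = 51.3440.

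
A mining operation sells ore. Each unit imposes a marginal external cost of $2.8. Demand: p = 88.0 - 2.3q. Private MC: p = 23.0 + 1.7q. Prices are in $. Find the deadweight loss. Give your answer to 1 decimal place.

Market equilibrium (private): 23.0 + 1.7q = 88.0 - 2.3q → q_m = 16.2500.
Social marginal cost = private MC + MEC = 25.8 + 1.7q.
Set SMC = demand: 25.8 + 1.7q = 88.0 - 2.3q → q* = 15.5500.
The loss is the area between SMC and demand from q* to q_m; with linear curves that's a triangle of height MEC(q_m).
DWL = ½ × 0.7000 × 2.8000 = 0.9800.

DWL = $1.0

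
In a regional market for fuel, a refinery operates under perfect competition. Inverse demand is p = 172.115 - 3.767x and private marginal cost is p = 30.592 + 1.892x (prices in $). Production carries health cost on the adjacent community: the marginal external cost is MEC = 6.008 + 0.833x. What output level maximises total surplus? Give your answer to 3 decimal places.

Social marginal cost = private MC + MEC = 36.600 + 2.725x.
Set SMC = demand: 36.600 + 2.725x = 172.115 - 3.767x → x* = 20.8742.

x* = 20.874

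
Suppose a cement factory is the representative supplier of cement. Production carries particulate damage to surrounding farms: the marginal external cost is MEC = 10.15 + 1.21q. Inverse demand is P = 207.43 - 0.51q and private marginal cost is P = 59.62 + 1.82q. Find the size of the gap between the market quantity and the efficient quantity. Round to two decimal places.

Market equilibrium (private): 59.62 + 1.82q = 207.43 - 0.51q → q_m = 63.4378.
Social marginal cost = private MC + MEC = 69.77 + 3.03q.
Set SMC = demand: 69.77 + 3.03q = 207.43 - 0.51q → q* = 38.8870.
Gap = |63.4378 − 38.8870| = 24.5508.

24.55 units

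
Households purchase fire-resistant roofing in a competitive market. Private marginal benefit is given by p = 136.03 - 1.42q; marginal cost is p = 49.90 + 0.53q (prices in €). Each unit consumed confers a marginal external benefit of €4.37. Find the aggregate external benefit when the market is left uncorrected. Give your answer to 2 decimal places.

€193.02

Market equilibrium (private): 49.90 + 0.53q = 136.03 - 1.42q → q_m = 44.1692.
Total external benefit = MEB × q_m = 4.37 × 44.1692 = 193.0194.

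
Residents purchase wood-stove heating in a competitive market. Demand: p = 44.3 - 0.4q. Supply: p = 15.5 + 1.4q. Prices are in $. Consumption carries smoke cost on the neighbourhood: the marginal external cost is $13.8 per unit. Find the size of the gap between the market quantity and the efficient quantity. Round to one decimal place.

7.7 units

Market equilibrium (private): 15.5 + 1.4q = 44.3 - 0.4q → q_m = 16.0000.
Social marginal benefit = demand − MEC = 30.5 - 0.4q.
Set SMB = MC: 30.5 - 0.4q = 15.5 + 1.4q → q* = 8.3333.
Gap = |16.0000 − 8.3333| = 7.6667.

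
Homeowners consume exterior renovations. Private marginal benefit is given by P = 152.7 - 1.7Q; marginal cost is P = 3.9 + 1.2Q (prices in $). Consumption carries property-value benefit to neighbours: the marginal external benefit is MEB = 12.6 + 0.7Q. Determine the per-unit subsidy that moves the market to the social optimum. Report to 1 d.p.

subsidy = $64.0 per unit

Social marginal benefit = demand + MEB = 165.3 - Q.
Set SMB = MC: 165.3 - Q = 3.9 + 1.2Q → Q* = 73.3636.
The Pigouvian subsidy equals MEB at Q*: 12.6 + 0.7×73.3636 = 63.9545.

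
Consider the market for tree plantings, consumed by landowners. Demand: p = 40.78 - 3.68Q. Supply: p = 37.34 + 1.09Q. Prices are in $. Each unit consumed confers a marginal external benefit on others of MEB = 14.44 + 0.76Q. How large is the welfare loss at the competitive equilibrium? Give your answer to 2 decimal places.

DWL = $28.01

Market equilibrium (private): 37.34 + 1.09Q = 40.78 - 3.68Q → Q_m = 0.7212.
Social marginal benefit = demand + MEB = 55.22 - 2.92Q.
Set SMB = MC: 55.22 - 2.92Q = 37.34 + 1.09Q → Q* = 4.4589.
Height of the DWL triangle at Q_m is SMB(Q_m) − MC(Q_m) = MEB(Q_m) = 14.9881.
DWL = ½ × 3.7377 × 14.9881 = 28.0105.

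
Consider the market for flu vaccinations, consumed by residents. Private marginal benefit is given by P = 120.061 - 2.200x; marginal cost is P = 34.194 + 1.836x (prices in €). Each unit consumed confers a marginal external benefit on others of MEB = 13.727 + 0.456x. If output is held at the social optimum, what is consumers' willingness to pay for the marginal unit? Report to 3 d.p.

P = €58.858

Social marginal benefit = demand + MEB = 133.788 - 1.744x.
Set SMB = MC: 133.788 - 1.744x = 34.194 + 1.836x → x* = 27.8196.
Consumer price on the demand curve at x*: 120.061 − 2.200×27.8196 = 58.8579.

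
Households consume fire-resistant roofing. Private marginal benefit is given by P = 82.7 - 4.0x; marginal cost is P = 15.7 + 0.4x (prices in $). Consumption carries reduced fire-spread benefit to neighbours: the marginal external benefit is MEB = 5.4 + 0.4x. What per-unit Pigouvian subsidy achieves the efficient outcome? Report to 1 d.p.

Social marginal benefit = demand + MEB = 88.1 - 3.6x.
Set SMB = MC: 88.1 - 3.6x = 15.7 + 0.4x → x* = 18.1000.
The Pigouvian subsidy equals MEB at x*: 5.4 + 0.4×18.1000 = 12.6400.

subsidy = $12.6 per unit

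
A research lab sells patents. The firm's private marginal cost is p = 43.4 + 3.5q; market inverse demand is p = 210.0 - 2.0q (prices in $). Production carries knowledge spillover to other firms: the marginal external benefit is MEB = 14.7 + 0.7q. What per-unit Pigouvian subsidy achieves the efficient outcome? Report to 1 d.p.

Social marginal cost = private MC − MEB = 28.7 + 2.8q.
Set SMC = demand: 28.7 + 2.8q = 210.0 - 2.0q → q* = 37.7708.
The Pigouvian subsidy equals MEB at q*: 14.7 + 0.7×37.7708 = 41.1396.

subsidy = $41.1 per unit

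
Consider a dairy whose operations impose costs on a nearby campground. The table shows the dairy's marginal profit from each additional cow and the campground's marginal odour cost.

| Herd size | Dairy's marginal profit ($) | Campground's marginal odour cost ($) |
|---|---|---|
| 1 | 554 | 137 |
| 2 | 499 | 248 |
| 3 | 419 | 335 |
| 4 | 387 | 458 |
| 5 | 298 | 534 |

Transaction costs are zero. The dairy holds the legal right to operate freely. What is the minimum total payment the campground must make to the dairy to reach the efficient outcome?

Left alone the dairy would choose level 5 (marginal profit stays positive).
Efficient level: k* = 3 (marginal profit ≥ marginal odour cost through 3).
The campground must at least cover the dairy's forgone profit from cutting 5→3: 387 + 298 = 685.

$685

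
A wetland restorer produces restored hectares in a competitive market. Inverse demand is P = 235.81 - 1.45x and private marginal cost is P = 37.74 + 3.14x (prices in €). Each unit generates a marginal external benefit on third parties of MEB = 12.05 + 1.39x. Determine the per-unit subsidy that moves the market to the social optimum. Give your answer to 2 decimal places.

Social marginal cost = private MC − MEB = 25.69 + 1.75x.
Set SMC = demand: 25.69 + 1.75x = 235.81 - 1.45x → x* = 65.6625.
The Pigouvian subsidy equals MEB at x*: 12.05 + 1.39×65.6625 = 103.3209.

subsidy = €103.32 per unit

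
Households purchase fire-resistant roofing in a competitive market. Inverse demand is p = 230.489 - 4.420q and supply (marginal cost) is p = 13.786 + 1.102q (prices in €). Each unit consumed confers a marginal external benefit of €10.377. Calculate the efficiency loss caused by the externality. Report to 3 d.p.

Market equilibrium (private): 13.786 + 1.102q = 230.489 - 4.420q → q_m = 39.2436.
Social marginal benefit = demand + MEB = 240.866 - 4.420q.
Set SMB = MC: 240.866 - 4.420q = 13.786 + 1.102q → q* = 41.1228.
The loss is the area between SMB and MC from q* to q_m; with linear curves that's a triangle of height MEB(q_m).
DWL = ½ × 1.8792 × 10.3770 = 9.7502.

DWL = €9.750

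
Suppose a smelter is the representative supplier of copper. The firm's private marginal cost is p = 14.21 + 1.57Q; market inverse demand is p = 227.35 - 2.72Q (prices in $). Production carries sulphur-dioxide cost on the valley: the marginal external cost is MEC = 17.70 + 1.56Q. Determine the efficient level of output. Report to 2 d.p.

Social marginal cost = private MC + MEC = 31.91 + 3.13Q.
Set SMC = demand: 31.91 + 3.13Q = 227.35 - 2.72Q → Q* = 33.4085.

Q* = 33.41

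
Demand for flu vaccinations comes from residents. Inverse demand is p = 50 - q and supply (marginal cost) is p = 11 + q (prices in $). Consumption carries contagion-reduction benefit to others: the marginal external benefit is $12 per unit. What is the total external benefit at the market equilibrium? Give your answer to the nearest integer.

$234

Market equilibrium (private): 11 + q = 50 - q → q_m = 19.5000.
Total external benefit = MEB × q_m = 12 × 19.5000 = 234.0000.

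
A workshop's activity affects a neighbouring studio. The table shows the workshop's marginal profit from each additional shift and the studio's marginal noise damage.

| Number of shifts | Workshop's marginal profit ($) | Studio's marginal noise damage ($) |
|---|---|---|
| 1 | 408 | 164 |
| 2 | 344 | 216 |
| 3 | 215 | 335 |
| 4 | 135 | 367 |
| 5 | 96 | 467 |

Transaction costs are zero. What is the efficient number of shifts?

Bargaining reaches the level where marginal profit last exceeds marginal noise damage.
That holds through level 2 (344 ≥ 216) but not at 3 (215 < 335).

2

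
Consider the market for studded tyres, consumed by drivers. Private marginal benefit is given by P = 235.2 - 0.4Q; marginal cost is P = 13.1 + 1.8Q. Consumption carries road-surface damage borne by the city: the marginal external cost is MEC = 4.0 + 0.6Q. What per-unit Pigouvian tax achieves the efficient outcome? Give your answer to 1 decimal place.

Social marginal benefit = demand − MEC = 231.2 - Q.
Set SMB = MC: 231.2 - Q = 13.1 + 1.8Q → Q* = 77.8929.
The Pigouvian tax equals MEC at Q*: 4.0 + 0.6×77.8929 = 50.7357.

tax = 50.7 per unit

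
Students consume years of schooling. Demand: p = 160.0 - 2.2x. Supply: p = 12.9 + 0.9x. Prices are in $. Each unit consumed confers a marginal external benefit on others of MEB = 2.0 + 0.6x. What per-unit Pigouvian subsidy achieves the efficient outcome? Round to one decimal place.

Social marginal benefit = demand + MEB = 162.0 - 1.6x.
Set SMB = MC: 162.0 - 1.6x = 12.9 + 0.9x → x* = 59.6400.
The Pigouvian subsidy equals MEB at x*: 2.0 + 0.6×59.6400 = 37.7840.

subsidy = $37.8 per unit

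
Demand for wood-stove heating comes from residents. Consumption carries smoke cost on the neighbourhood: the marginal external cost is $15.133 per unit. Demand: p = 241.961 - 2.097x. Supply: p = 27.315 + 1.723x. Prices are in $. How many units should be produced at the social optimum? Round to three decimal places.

x* = 52.229

Social marginal benefit = demand − MEC = 226.828 - 2.097x.
Set SMB = MC: 226.828 - 2.097x = 27.315 + 1.723x → x* = 52.2285.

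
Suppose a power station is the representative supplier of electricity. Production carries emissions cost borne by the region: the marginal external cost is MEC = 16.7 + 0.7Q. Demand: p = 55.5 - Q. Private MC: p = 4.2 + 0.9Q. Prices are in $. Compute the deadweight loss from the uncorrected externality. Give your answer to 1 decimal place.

DWL = $243.7

Market equilibrium (private): 4.2 + 0.9Q = 55.5 - Q → Q_m = 27.0000.
Social marginal cost = private MC + MEC = 20.9 + 1.6Q.
Set SMC = demand: 20.9 + 1.6Q = 55.5 - Q → Q* = 13.3077.
The loss is the area between SMC and demand from Q* to Q_m; with linear curves that's a triangle of height MEC(Q_m).
DWL = ½ × 13.6923 × 35.6000 = 243.7229.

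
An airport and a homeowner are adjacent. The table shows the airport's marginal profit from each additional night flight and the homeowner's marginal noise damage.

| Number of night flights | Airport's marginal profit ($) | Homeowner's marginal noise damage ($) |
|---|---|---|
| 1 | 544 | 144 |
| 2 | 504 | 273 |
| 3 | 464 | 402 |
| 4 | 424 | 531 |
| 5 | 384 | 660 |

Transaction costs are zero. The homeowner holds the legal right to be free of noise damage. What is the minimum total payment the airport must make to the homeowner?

Efficient level: marginal profit ≥ marginal noise damage through level 3, so k* = 3.
With the homeowner holding the right, the airport must at least compensate total damage at k*: 144 + 273 + 402 = 819.

$819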